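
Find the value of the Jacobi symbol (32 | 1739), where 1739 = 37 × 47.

Pull out 2^5: since 1739 ≡ 3 (mod 8), (2/1739) = -1, so (2/1739)^5 = -1.
Reached (1/1739) = 1. Collecting the sign flips along the way, the symbol is -1.

-1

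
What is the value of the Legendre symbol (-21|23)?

1

Euler's criterion: (-21/23) ≡ 2^11 (mod 23).
2^2 ≡ 4 (mod 23)
2^4 ≡ 16 (mod 23)
2^8 ≡ 3 (mod 23)
2^11 = 2^(8+2+1) ≡ 1 (mod 23).
Result is 1, so (-21/23) = 1.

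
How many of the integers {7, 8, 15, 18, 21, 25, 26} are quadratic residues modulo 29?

2

(7/29) = +1 → QR.
(8/29) = -1 → non-residue.
(15/29) = -1 → non-residue.
(18/29) = -1 → non-residue.
(21/29) = -1 → non-residue.
(25/29) = +1 → QR.
(26/29) = -1 → non-residue.
Total quadratic residues among the 7: 2.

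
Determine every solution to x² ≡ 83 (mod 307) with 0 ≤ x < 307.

Since 307 ≡ 3 (mod 4), a square root of 83 is 83^((307+1)/4) = 83^77 mod 307.
Repeated squaring: 83^2≡135, 83^4≡112, 83^8≡264, 83^16≡7, 83^32≡49, 83^64≡252 (mod 307).
83^77 = 83^(64+8+4+1) ≡ 156 (mod 307).
Check: 156² = 24336 ≡ 83 (mod 307). The two roots are 151 and 156.

151, 156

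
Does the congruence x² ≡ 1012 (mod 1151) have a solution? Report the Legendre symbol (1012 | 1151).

Euler's criterion: (1012/1151) ≡ 1012^575 (mod 1151).
1012^2 ≡ 905 (mod 1151)
1012^4 ≡ 664 (mod 1151)
1012^8 ≡ 63 (mod 1151)
1012^16 ≡ 516 (mod 1151)
1012^32 ≡ 375 (mod 1151)
1012^64 ≡ 203 (mod 1151)
1012^128 ≡ 924 (mod 1151)
1012^256 ≡ 885 (mod 1151)
1012^512 ≡ 545 (mod 1151)
1012^575 = 1012^(512+32+16+8+4+2+1) ≡ 1150 (mod 1151).
Result is 1150 ≡ −1, so (1012/1151) = −1.

-1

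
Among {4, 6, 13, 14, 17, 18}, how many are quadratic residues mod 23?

4

(4/23) = +1 → QR.
(6/23) = +1 → QR.
(13/23) = +1 → QR.
(14/23) = -1 → non-residue.
(17/23) = -1 → non-residue.
(18/23) = +1 → QR.
Total quadratic residues among the 6: 4.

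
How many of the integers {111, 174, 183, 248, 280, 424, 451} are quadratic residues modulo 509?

(111/509) = -1 → non-residue.
(174/509) = +1 → QR.
(183/509) = +1 → QR.
(248/509) = +1 → QR.
(280/509) = +1 → QR.
(424/509) = +1 → QR.
(451/509) = -1 → non-residue.
Total quadratic residues among the 7: 5.

5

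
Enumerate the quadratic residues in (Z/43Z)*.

1, 4, 6, 9, 10, 11, 13, 14, 15, 16, 17, 21, 23, 24, 25, 31, 35, 36, 38, 40, 41

Square k = 1,…,21 (k and 43−k give the same square):
1²=1, 2²=4, 3²=9, 4²=16, 5²=25, 6²=36, 7²≡6, 8²≡21, 9²≡38, 10²≡14, 11²≡35, 12²≡15, 13²≡40, 14²≡24, 15²≡10, 16²≡41, 17²≡31, 18²≡23, 19²≡17, 20²≡13, 21²≡11 (mod 43).
So the quadratic residues mod 43 are {1, 4, 6, 9, 10, 11, 13, 14, 15, 16, 17, 21, 23, 24, 25, 31, 35, 36, 38, 40, 41}.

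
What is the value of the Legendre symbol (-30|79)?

Euler's criterion: (-30/79) ≡ 49^39 (mod 79).
49^2 ≡ 31 (mod 79)
49^4 ≡ 13 (mod 79)
49^8 ≡ 11 (mod 79)
49^16 ≡ 42 (mod 79)
49^32 ≡ 26 (mod 79)
49^39 = 49^(32+4+2+1) ≡ 1 (mod 79).
Result is 1, so (-30/79) = 1.

1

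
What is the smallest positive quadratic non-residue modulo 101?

(2/101) = −1, so 2 is the smallest positive non-residue mod 101.

2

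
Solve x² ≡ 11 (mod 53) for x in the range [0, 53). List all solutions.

53 ≡ 1 (mod 4), so we find a root by search.
Trying successive values, 8² = 64 ≡ 11 (mod 53). The other root is 53 − 8 = 45.

8, 45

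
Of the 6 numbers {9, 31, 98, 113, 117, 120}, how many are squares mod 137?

3

(9/137) = +1 → QR.
(31/137) = -1 → non-residue.
(98/137) = +1 → QR.
(113/137) = -1 → non-residue.
(117/137) = -1 → non-residue.
(120/137) = +1 → QR.
Total quadratic residues among the 6: 3.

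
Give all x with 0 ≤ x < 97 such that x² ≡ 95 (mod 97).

97 ≡ 1 (mod 4), so we find a root by search.
Trying successive values, 17² = 289 ≡ 95 (mod 97). The other root is 97 − 17 = 80.

17, 80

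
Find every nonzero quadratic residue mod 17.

Square k = 1,…,8 (k and 17−k give the same square):
1²=1, 2²=4, 3²=9, 4²=16, 5²≡8, 6²≡2, 7²≡15, 8²≡13 (mod 17).
So the quadratic residues mod 17 are {1, 2, 4, 8, 9, 13, 15, 16}.

1, 2, 4, 8, 9, 13, 15, 16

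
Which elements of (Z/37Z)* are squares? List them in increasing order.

1 3 4 7 9 10 11 12 16 21 25 26 27 28 30 33 34 36

Square k = 1,…,18 (k and 37−k give the same square):
1²=1, 2²=4, 3²=9, 4²=16, 5²=25, 6²=36, 7²≡12, 8²≡27, 9²≡7, 10²≡26, 11²≡10, 12²≡33, 13²≡21, 14²≡11, 15²≡3, 16²≡34, 17²≡30, 18²≡28 (mod 37).
So the quadratic residues mod 37 are {1, 3, 4, 7, 9, 10, 11, 12, 16, 21, 25, 26, 27, 28, 30, 33, 34, 36}.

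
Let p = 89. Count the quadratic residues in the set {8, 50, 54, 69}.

(8/89) = +1 → QR.
(50/89) = +1 → QR.
(54/89) = -1 → non-residue.
(69/89) = +1 → QR.
Total quadratic residues among the 4: 3.

3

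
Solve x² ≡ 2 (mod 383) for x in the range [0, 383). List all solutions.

137, 246

Since 383 ≡ 3 (mod 4), a square root of 2 is 2^((383+1)/4) = 2^96 mod 383.
Repeated squaring: 2^2≡4, 2^4≡16, 2^8≡256, 2^16≡43, 2^32≡317, 2^64≡143 (mod 383).
2^96 = 2^(64+32) ≡ 137 (mod 383).
Check: 137² = 18769 ≡ 2 (mod 383). The two roots are 137 and 246.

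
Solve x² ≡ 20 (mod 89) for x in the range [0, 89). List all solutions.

38, 51

89 ≡ 1 (mod 4), so we find a root by search.
Trying successive values, 38² = 1444 ≡ 20 (mod 89). The other root is 89 − 38 = 51.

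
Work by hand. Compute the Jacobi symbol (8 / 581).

Pull out 2^3: since 581 ≡ 5 (mod 8), (2/581) = -1, so (2/581)^3 = -1.
Reached (1/581) = 1. Collecting the sign flips along the way, the symbol is -1.

-1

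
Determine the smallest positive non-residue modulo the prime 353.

(2/353) = +1, so 2 is a residue.
(3/353) = −1, so 3 is the smallest positive non-residue mod 353.

3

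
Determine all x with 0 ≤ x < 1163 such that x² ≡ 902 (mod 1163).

332, 831

Since 1163 ≡ 3 (mod 4), a square root of 902 is 902^((1163+1)/4) = 902^291 mod 1163.
Repeated squaring: 902^2≡667, 902^4≡623, 902^8≡850, 902^16≡277, 902^32≡1134, 902^64≡841, 902^128≡177, 902^256≡1091 (mod 1163).
902^291 = 902^(256+32+2+1) ≡ 831 (mod 1163).
Check: 831² = 690561 ≡ 902 (mod 1163). The two roots are 332 and 831.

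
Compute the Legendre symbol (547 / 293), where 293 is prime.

First reduce: 547 ≡ 254 (mod 293).
Pull out 2: since 293 ≡ 5 (mod 8), (2/293) = -1.
Reciprocity: 127 ≡ 3 and 293 ≡ 1 (mod 4), so (127/293) = +(293/127).
Reduce top mod 127: now compute (39/127).
Reciprocity: 39 ≡ 3 and 127 ≡ 3 (mod 4), so (39/127) = −(127/39).
Reduce top mod 39: now compute (10/39).
Pull out 2: since 39 ≡ 7 (mod 8), (2/39) = +1.
Reciprocity: 5 ≡ 1 and 39 ≡ 3 (mod 4), so (5/39) = +(39/5).
Reduce top mod 5: now compute (4/5).
Pull out 2^2: since 5 ≡ 5 (mod 8), (2/5) = -1, so (2/5)^2 = +1.
Reached (1/5) = 1. Collecting the sign flips along the way, the symbol is +1.

1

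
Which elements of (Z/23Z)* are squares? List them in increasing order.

Square k = 1,…,11 (k and 23−k give the same square):
1²=1, 2²=4, 3²=9, 4²=16, 5²≡2, 6²≡13, 7²≡3, 8²≡18, 9²≡12, 10²≡8, 11²≡6 (mod 23).
So the quadratic residues mod 23 are {1, 2, 3, 4, 6, 8, 9, 12, 13, 16, 18}.

1, 2, 3, 4, 6, 8, 9, 12, 13, 16, 18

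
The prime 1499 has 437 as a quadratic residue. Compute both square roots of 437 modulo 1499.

Since 1499 ≡ 3 (mod 4), a square root of 437 is 437^((1499+1)/4) = 437^375 mod 1499.
Repeated squaring: 437^2≡596, 437^4≡1452, 437^8≡710, 437^16≡436, 437^32≡1222, 437^64≡280, 437^128≡452, 437^256≡440 (mod 1499).
437^375 = 437^(256+64+32+16+4+2+1) ≡ 1455 (mod 1499).
Check: 1455² = 2117025 ≡ 437 (mod 1499). The two roots are 44 and 1455.

44, 1455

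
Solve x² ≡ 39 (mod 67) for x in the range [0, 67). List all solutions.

Since 67 ≡ 3 (mod 4), a square root of 39 is 39^((67+1)/4) = 39^17 mod 67.
Repeated squaring: 39^2≡47, 39^4≡65, 39^8≡4, 39^16≡16 (mod 67).
39^17 = 39^(16+1) ≡ 21 (mod 67).
Check: 21² = 441 ≡ 39 (mod 67). The two roots are 21 and 46.

21, 46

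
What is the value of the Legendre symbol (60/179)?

1

Pull out 2^2: since 179 ≡ 3 (mod 8), (2/179) = -1, so (2/179)^2 = +1.
Reciprocity: 15 ≡ 3 and 179 ≡ 3 (mod 4), so (15/179) = −(179/15).
Reduce top mod 15: now compute (14/15).
Pull out 2: since 15 ≡ 7 (mod 8), (2/15) = +1.
Reciprocity: 7 ≡ 3 and 15 ≡ 3 (mod 4), so (7/15) = −(15/7).
Reduce top mod 7: now compute (1/7).
Reached (1/7) = 1. Collecting the sign flips along the way, the symbol is +1.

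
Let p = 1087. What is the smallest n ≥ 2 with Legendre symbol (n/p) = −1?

3

(2/1087) = +1, so 2 is a residue.
(3/1087) = −1, so 3 is the smallest positive non-residue mod 1087.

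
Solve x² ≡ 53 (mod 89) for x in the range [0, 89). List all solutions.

89 ≡ 1 (mod 4), so we find a root by search.
Trying successive values, 26² = 676 ≡ 53 (mod 89). The other root is 89 − 26 = 63.

26, 63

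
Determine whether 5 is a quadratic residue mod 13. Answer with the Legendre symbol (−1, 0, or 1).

-1

Reciprocity: 5 ≡ 1 and 13 ≡ 1 (mod 4), so (5/13) = +(13/5).
Reduce top mod 5: now compute (3/5).
Reciprocity: 3 ≡ 3 and 5 ≡ 1 (mod 4), so (3/5) = +(5/3).
Reduce top mod 3: now compute (2/3).
Pull out 2: since 3 ≡ 3 (mod 8), (2/3) = -1.
Reached (1/3) = 1. Collecting the sign flips along the way, the symbol is -1.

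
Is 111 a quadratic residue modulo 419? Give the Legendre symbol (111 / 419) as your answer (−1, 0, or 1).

1

Euler's criterion: (111/419) ≡ 111^209 (mod 419).
111^2 ≡ 170 (mod 419)
111^4 ≡ 408 (mod 419)
111^8 ≡ 121 (mod 419)
111^16 ≡ 395 (mod 419)
111^32 ≡ 157 (mod 419)
111^64 ≡ 347 (mod 419)
111^128 ≡ 156 (mod 419)
111^209 = 111^(128+64+16+1) ≡ 1 (mod 419).
Result is 1, so (111/419) = 1.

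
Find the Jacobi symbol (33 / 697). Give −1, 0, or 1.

1

Reciprocity: 33 ≡ 1 and 697 ≡ 1 (mod 4), so (33/697) = +(697/33).
Reduce top mod 33: now compute (4/33).
Pull out 2^2: since 33 ≡ 1 (mod 8), (2/33) = +1, so (2/33)^2 = +1.
Reached (1/33) = 1. Collecting the sign flips along the way, the symbol is +1.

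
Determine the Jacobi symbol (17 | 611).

1

Reciprocity: 17 ≡ 1 and 611 ≡ 3 (mod 4), so (17/611) = +(611/17).
Reduce top mod 17: now compute (16/17).
Pull out 2^4: since 17 ≡ 1 (mod 8), (2/17) = +1, so (2/17)^4 = +1.
Reached (1/17) = 1. Collecting the sign flips along the way, the symbol is +1.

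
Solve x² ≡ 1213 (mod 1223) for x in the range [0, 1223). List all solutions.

164, 1059

Since 1223 ≡ 3 (mod 4), a square root of 1213 is 1213^((1223+1)/4) = 1213^306 mod 1223.
Repeated squaring: 1213^2≡100, 1213^4≡216, 1213^8≡182, 1213^16≡103, 1213^32≡825, 1213^64≡637, 1213^128≡956, 1213^256≡355 (mod 1223).
1213^306 = 1213^(256+32+16+2) ≡ 1059 (mod 1223).
Check: 1059² = 1121481 ≡ 1213 (mod 1223). The two roots are 164 and 1059.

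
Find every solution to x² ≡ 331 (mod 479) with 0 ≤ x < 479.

Since 479 ≡ 3 (mod 4), a square root of 331 is 331^((479+1)/4) = 331^120 mod 479.
Repeated squaring: 331^2≡349, 331^4≡135, 331^8≡23, 331^16≡50, 331^32≡105, 331^64≡8 (mod 479).
331^120 = 331^(64+32+16+8) ≡ 336 (mod 479).
Check: 336² = 112896 ≡ 331 (mod 479). The two roots are 143 and 336.

143, 336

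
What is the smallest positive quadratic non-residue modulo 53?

(2/53) = −1, so 2 is the smallest positive non-residue mod 53.

2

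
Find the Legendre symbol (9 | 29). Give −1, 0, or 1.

Euler's criterion: (9/29) ≡ 9^14 (mod 29).
9^2 ≡ 23 (mod 29)
9^4 ≡ 7 (mod 29)
9^8 ≡ 20 (mod 29)
9^14 = 9^(8+4+2) ≡ 1 (mod 29).
Result is 1, so (9/29) = 1.

1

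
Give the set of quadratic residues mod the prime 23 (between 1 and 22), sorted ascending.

1, 2, 3, 4, 6, 8, 9, 12, 13, 16, 18

Square k = 1,…,11 (k and 23−k give the same square):
1²=1, 2²=4, 3²=9, 4²=16, 5²≡2, 6²≡13, 7²≡3, 8²≡18, 9²≡12, 10²≡8, 11²≡6 (mod 23).
So the quadratic residues mod 23 are {1, 2, 3, 4, 6, 8, 9, 12, 13, 16, 18}.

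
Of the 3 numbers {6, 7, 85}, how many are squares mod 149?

3

(6/149) = +1 → QR.
(7/149) = +1 → QR.
(85/149) = +1 → QR.
Total quadratic residues among the 3: 3.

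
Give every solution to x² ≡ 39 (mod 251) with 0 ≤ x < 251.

Since 251 ≡ 3 (mod 4), a square root of 39 is 39^((251+1)/4) = 39^63 mod 251.
Repeated squaring: 39^2≡15, 39^4≡225, 39^8≡174, 39^16≡156, 39^32≡240 (mod 251).
39^63 = 39^(32+16+8+4+2+1) ≡ 164 (mod 251).
Check: 164² = 26896 ≡ 39 (mod 251). The two roots are 87 and 164.

87, 164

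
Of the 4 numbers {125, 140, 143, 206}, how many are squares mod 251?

2

(125/251) = +1 → QR.
(140/251) = +1 → QR.
(143/251) = -1 → non-residue.
(206/251) = -1 → non-residue.
Total quadratic residues among the 4: 2.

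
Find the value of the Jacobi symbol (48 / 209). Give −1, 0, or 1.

Pull out 2^4: since 209 ≡ 1 (mod 8), (2/209) = +1, so (2/209)^4 = +1.
Reciprocity: 3 ≡ 3 and 209 ≡ 1 (mod 4), so (3/209) = +(209/3).
Reduce top mod 3: now compute (2/3).
Pull out 2: since 3 ≡ 3 (mod 8), (2/3) = -1.
Reached (1/3) = 1. Collecting the sign flips along the way, the symbol is -1.

-1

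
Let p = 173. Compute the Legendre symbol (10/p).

Pull out 2: since 173 ≡ 5 (mod 8), (2/173) = -1.
Reciprocity: 5 ≡ 1 and 173 ≡ 1 (mod 4), so (5/173) = +(173/5).
Reduce top mod 5: now compute (3/5).
Reciprocity: 3 ≡ 3 and 5 ≡ 1 (mod 4), so (3/5) = +(5/3).
Reduce top mod 3: now compute (2/3).
Pull out 2: since 3 ≡ 3 (mod 8), (2/3) = -1.
Reached (1/3) = 1. Collecting the sign flips along the way, the symbol is +1.

1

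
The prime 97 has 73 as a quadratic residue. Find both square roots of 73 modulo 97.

48, 49

97 ≡ 1 (mod 4), so we find a root by search.
Trying successive values, 48² = 2304 ≡ 73 (mod 97). The other root is 97 − 48 = 49.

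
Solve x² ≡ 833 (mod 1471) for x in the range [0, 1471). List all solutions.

48, 1423

Since 1471 ≡ 3 (mod 4), a square root of 833 is 833^((1471+1)/4) = 833^368 mod 1471.
Repeated squaring: 833^2≡1048, 833^4≡938, 833^8≡186, 833^16≡763, 833^32≡1124, 833^64≡1258, 833^128≡1239, 833^256≡868 (mod 1471).
833^368 = 833^(256+64+32+16) ≡ 1423 (mod 1471).
Check: 1423² = 2024929 ≡ 833 (mod 1471). The two roots are 48 and 1423.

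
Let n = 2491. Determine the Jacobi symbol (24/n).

1

Pull out 2^3: since 2491 ≡ 3 (mod 8), (2/2491) = -1, so (2/2491)^3 = -1.
Reciprocity: 3 ≡ 3 and 2491 ≡ 3 (mod 4), so (3/2491) = −(2491/3).
Reduce top mod 3: now compute (1/3).
Reached (1/3) = 1. Collecting the sign flips along the way, the symbol is +1.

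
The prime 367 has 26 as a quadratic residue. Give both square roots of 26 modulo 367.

Since 367 ≡ 3 (mod 4), a square root of 26 is 26^((367+1)/4) = 26^92 mod 367.
Repeated squaring: 26^2≡309, 26^4≡61, 26^8≡51, 26^16≡32, 26^32≡290, 26^64≡57 (mod 367).
26^92 = 26^(64+16+8+4) ≡ 277 (mod 367).
Check: 277² = 76729 ≡ 26 (mod 367). The two roots are 90 and 277.

90, 277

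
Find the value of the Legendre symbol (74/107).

Pull out 2: since 107 ≡ 3 (mod 8), (2/107) = -1.
Reciprocity: 37 ≡ 1 and 107 ≡ 3 (mod 4), so (37/107) = +(107/37).
Reduce top mod 37: now compute (33/37).
Reciprocity: 33 ≡ 1 and 37 ≡ 1 (mod 4), so (33/37) = +(37/33).
Reduce top mod 33: now compute (4/33).
Pull out 2^2: since 33 ≡ 1 (mod 8), (2/33) = +1, so (2/33)^2 = +1.
Reached (1/33) = 1. Collecting the sign flips along the way, the symbol is -1.

-1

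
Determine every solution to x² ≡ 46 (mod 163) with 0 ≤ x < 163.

Since 163 ≡ 3 (mod 4), a square root of 46 is 46^((163+1)/4) = 46^41 mod 163.
Repeated squaring: 46^2≡160, 46^4≡9, 46^8≡81, 46^16≡41, 46^32≡51 (mod 163).
46^41 = 46^(32+8+1) ≡ 131 (mod 163).
Check: 131² = 17161 ≡ 46 (mod 163). The two roots are 32 and 131.

32, 131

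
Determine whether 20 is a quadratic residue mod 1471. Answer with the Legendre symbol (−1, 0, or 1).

1

Pull out 2^2: since 1471 ≡ 7 (mod 8), (2/1471) = +1, so (2/1471)^2 = +1.
Reciprocity: 5 ≡ 1 and 1471 ≡ 3 (mod 4), so (5/1471) = +(1471/5).
Reduce top mod 5: now compute (1/5).
Reached (1/5) = 1. Collecting the sign flips along the way, the symbol is +1.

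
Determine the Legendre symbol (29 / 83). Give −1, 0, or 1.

Reciprocity: 29 ≡ 1 and 83 ≡ 3 (mod 4), so (29/83) = +(83/29).
Reduce top mod 29: now compute (25/29).
Reciprocity: 25 ≡ 1 and 29 ≡ 1 (mod 4), so (25/29) = +(29/25).
Reduce top mod 25: now compute (4/25).
Pull out 2^2: since 25 ≡ 1 (mod 8), (2/25) = +1, so (2/25)^2 = +1.
Reached (1/25) = 1. Collecting the sign flips along the way, the symbol is +1.

1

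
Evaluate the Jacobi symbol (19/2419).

Reciprocity: 19 ≡ 3 and 2419 ≡ 3 (mod 4), so (19/2419) = −(2419/19).
Reduce top mod 19: now compute (6/19).
Pull out 2: since 19 ≡ 3 (mod 8), (2/19) = -1.
Reciprocity: 3 ≡ 3 and 19 ≡ 3 (mod 4), so (3/19) = −(19/3).
Reduce top mod 3: now compute (1/3).
Reached (1/3) = 1. Collecting the sign flips along the way, the symbol is -1.

-1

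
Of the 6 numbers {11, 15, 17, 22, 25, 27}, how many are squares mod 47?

3

(11/47) = -1 → non-residue.
(15/47) = -1 → non-residue.
(17/47) = +1 → QR.
(22/47) = -1 → non-residue.
(25/47) = +1 → QR.
(27/47) = +1 → QR.
Total quadratic residues among the 6: 3.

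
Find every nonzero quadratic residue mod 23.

1,2,3,4,6,8,9,12,13,16,18

Square k = 1,…,11 (k and 23−k give the same square):
1²=1, 2²=4, 3²=9, 4²=16, 5²≡2, 6²≡13, 7²≡3, 8²≡18, 9²≡12, 10²≡8, 11²≡6 (mod 23).
So the quadratic residues mod 23 are {1, 2, 3, 4, 6, 8, 9, 12, 13, 16, 18}.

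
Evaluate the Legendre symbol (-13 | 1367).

1

First reduce: -13 ≡ 1354 (mod 1367).
Pull out 2: since 1367 ≡ 7 (mod 8), (2/1367) = +1.
Reciprocity: 677 ≡ 1 and 1367 ≡ 3 (mod 4), so (677/1367) = +(1367/677).
Reduce top mod 677: now compute (13/677).
Reciprocity: 13 ≡ 1 and 677 ≡ 1 (mod 4), so (13/677) = +(677/13).
Reduce top mod 13: now compute (1/13).
Reached (1/13) = 1. Collecting the sign flips along the way, the symbol is +1.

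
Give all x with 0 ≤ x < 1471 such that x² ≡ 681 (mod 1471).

267, 1204

Since 1471 ≡ 3 (mod 4), a square root of 681 is 681^((1471+1)/4) = 681^368 mod 1471.
Repeated squaring: 681^2≡396, 681^4≡890, 681^8≡702, 681^16≡19, 681^32≡361, 681^64≡873, 681^128≡151, 681^256≡736 (mod 1471).
681^368 = 681^(256+64+32+16) ≡ 1204 (mod 1471).
Check: 1204² = 1449616 ≡ 681 (mod 1471). The two roots are 267 and 1204.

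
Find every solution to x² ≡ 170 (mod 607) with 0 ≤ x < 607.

Since 607 ≡ 3 (mod 4), a square root of 170 is 170^((607+1)/4) = 170^152 mod 607.
Repeated squaring: 170^2≡371, 170^4≡459, 170^8≡52, 170^16≡276, 170^32≡301, 170^64≡158, 170^128≡77 (mod 607).
170^152 = 170^(128+16+8) ≡ 364 (mod 607).
Check: 364² = 132496 ≡ 170 (mod 607). The two roots are 243 and 364.

243, 364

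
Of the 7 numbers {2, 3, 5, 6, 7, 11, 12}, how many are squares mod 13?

(2/13) = -1 → non-residue.
(3/13) = +1 → QR.
(5/13) = -1 → non-residue.
(6/13) = -1 → non-residue.
(7/13) = -1 → non-residue.
(11/13) = -1 → non-residue.
(12/13) = +1 → QR.
Total quadratic residues among the 7: 2.

2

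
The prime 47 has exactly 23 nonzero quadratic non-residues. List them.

5,10,11,13,15,19,20,22,23,26,29,30,31,33,35,38,39,40,41,43,44,45,46

Square k = 1,…,23 (k and 47−k give the same square):
1²=1, 2²=4, 3²=9, 4²=16, 5²=25, 6²=36, 7²≡2, 8²≡17, 9²≡34, 10²≡6, 11²≡27, 12²≡3, 13²≡28, 14²≡8, 15²≡37, 16²≡21, 17²≡7, 18²≡42, 19²≡32, 20²≡24, 21²≡18, 22²≡14, 23²≡12 (mod 47).
The residues are {1, 2, 3, 4, 6, 7, 8, 9, 12, 14, 16, 17, 18, 21, 24, 25, 27, 28, 32, 34, 36, 37, 42}; the non-residues are the remaining 23 nonzero classes.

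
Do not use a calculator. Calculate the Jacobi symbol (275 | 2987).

Reciprocity: 275 ≡ 3 and 2987 ≡ 3 (mod 4), so (275/2987) = −(2987/275).
Reduce top mod 275: now compute (237/275).
Reciprocity: 237 ≡ 1 and 275 ≡ 3 (mod 4), so (237/275) = +(275/237).
Reduce top mod 237: now compute (38/237).
Pull out 2: since 237 ≡ 5 (mod 8), (2/237) = -1.
Reciprocity: 19 ≡ 3 and 237 ≡ 1 (mod 4), so (19/237) = +(237/19).
Reduce top mod 19: now compute (9/19).
Reciprocity: 9 ≡ 1 and 19 ≡ 3 (mod 4), so (9/19) = +(19/9).
Reduce top mod 9: now compute (1/9).
Reached (1/9) = 1. Collecting the sign flips along the way, the symbol is +1.

1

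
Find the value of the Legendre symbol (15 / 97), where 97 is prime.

-1

Reciprocity: 15 ≡ 3 and 97 ≡ 1 (mod 4), so (15/97) = +(97/15).
Reduce top mod 15: now compute (7/15).
Reciprocity: 7 ≡ 3 and 15 ≡ 3 (mod 4), so (7/15) = −(15/7).
Reduce top mod 7: now compute (1/7).
Reached (1/7) = 1. Collecting the sign flips along the way, the symbol is -1.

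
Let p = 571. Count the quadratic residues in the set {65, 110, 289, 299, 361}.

(65/571) = +1 → QR.
(110/571) = -1 → non-residue.
(289/571) = +1 → QR.
(299/571) = +1 → QR.
(361/571) = +1 → QR.
Total quadratic residues among the 5: 4.

4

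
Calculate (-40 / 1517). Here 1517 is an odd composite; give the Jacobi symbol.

First reduce: -40 ≡ 1477 (mod 1517).
Reciprocity: 1477 ≡ 1 and 1517 ≡ 1 (mod 4), so (1477/1517) = +(1517/1477).
Reduce top mod 1477: now compute (40/1477).
Pull out 2^3: since 1477 ≡ 5 (mod 8), (2/1477) = -1, so (2/1477)^3 = -1.
Reciprocity: 5 ≡ 1 and 1477 ≡ 1 (mod 4), so (5/1477) = +(1477/5).
Reduce top mod 5: now compute (2/5).
Pull out 2: since 5 ≡ 5 (mod 8), (2/5) = -1.
Reached (1/5) = 1. Collecting the sign flips along the way, the symbol is +1.

1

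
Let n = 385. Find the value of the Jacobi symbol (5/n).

Reciprocity: 5 ≡ 1 and 385 ≡ 1 (mod 4), so (5/385) = +(385/5).
Reduce top mod 5: now compute (0/5).
Top reduces to 0: gcd > 1, so the symbol is 0.

0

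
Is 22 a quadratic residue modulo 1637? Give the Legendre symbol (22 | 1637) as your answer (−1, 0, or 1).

-1

Pull out 2: since 1637 ≡ 5 (mod 8), (2/1637) = -1.
Reciprocity: 11 ≡ 3 and 1637 ≡ 1 (mod 4), so (11/1637) = +(1637/11).
Reduce top mod 11: now compute (9/11).
Reciprocity: 9 ≡ 1 and 11 ≡ 3 (mod 4), so (9/11) = +(11/9).
Reduce top mod 9: now compute (2/9).
Pull out 2: since 9 ≡ 1 (mod 8), (2/9) = +1.
Reached (1/9) = 1. Collecting the sign flips along the way, the symbol is -1.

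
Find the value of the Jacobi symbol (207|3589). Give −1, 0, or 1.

1

Reciprocity: 207 ≡ 3 and 3589 ≡ 1 (mod 4), so (207/3589) = +(3589/207).
Reduce top mod 207: now compute (70/207).
Pull out 2: since 207 ≡ 7 (mod 8), (2/207) = +1.
Reciprocity: 35 ≡ 3 and 207 ≡ 3 (mod 4), so (35/207) = −(207/35).
Reduce top mod 35: now compute (32/35).
Pull out 2^5: since 35 ≡ 3 (mod 8), (2/35) = -1, so (2/35)^5 = -1.
Reached (1/35) = 1. Collecting the sign flips along the way, the symbol is +1.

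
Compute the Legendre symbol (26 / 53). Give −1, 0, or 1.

-1

Pull out 2: since 53 ≡ 5 (mod 8), (2/53) = -1.
Reciprocity: 13 ≡ 1 and 53 ≡ 1 (mod 4), so (13/53) = +(53/13).
Reduce top mod 13: now compute (1/13).
Reached (1/13) = 1. Collecting the sign flips along the way, the symbol is -1.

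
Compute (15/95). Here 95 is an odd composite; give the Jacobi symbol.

0

Reciprocity: 15 ≡ 3 and 95 ≡ 3 (mod 4), so (15/95) = −(95/15).
Reduce top mod 15: now compute (5/15).
Reciprocity: 5 ≡ 1 and 15 ≡ 3 (mod 4), so (5/15) = +(15/5).
Reduce top mod 5: now compute (0/5).
Top reduces to 0: gcd > 1, so the symbol is 0.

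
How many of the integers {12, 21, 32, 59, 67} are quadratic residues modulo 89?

3

(12/89) = -1 → non-residue.
(21/89) = +1 → QR.
(32/89) = +1 → QR.
(59/89) = -1 → non-residue.
(67/89) = +1 → QR.
Total quadratic residues among the 5: 3.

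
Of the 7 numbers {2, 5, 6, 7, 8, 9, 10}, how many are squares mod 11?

(2/11) = -1 → non-residue.
(5/11) = +1 → QR.
(6/11) = -1 → non-residue.
(7/11) = -1 → non-residue.
(8/11) = -1 → non-residue.
(9/11) = +1 → QR.
(10/11) = -1 → non-residue.
Total quadratic residues among the 7: 2.

2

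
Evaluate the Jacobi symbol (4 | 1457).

1

Pull out 2^2: since 1457 ≡ 1 (mod 8), (2/1457) = +1, so (2/1457)^2 = +1.
Reached (1/1457) = 1. Collecting the sign flips along the way, the symbol is +1.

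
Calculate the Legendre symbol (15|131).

1

Reciprocity: 15 ≡ 3 and 131 ≡ 3 (mod 4), so (15/131) = −(131/15).
Reduce top mod 15: now compute (11/15).
Reciprocity: 11 ≡ 3 and 15 ≡ 3 (mod 4), so (11/15) = −(15/11).
Reduce top mod 11: now compute (4/11).
Pull out 2^2: since 11 ≡ 3 (mod 8), (2/11) = -1, so (2/11)^2 = +1.
Reached (1/11) = 1. Collecting the sign flips along the way, the symbol is +1.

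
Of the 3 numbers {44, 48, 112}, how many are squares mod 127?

1

(44/127) = +1 → QR.
(48/127) = -1 → non-residue.
(112/127) = -1 → non-residue.
Total quadratic residues among the 3: 1.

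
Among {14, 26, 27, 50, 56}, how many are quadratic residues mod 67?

3

(14/67) = +1 → QR.
(26/67) = +1 → QR.
(27/67) = -1 → non-residue.
(50/67) = -1 → non-residue.
(56/67) = +1 → QR.
Total quadratic residues among the 5: 3.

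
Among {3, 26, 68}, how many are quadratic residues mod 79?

(3/79) = -1 → non-residue.
(26/79) = +1 → QR.
(68/79) = -1 → non-residue.
Total quadratic residues among the 3: 1.

1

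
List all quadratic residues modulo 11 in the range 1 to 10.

1 3 4 5 9

Square k = 1,…,5 (k and 11−k give the same square):
1²=1, 2²=4, 3²=9, 4²≡5, 5²≡3 (mod 11).
So the quadratic residues mod 11 are {1, 3, 4, 5, 9}.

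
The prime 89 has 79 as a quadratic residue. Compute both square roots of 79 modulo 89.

41, 48

89 ≡ 1 (mod 4), so we find a root by search.
Trying successive values, 41² = 1681 ≡ 79 (mod 89). The other root is 89 − 41 = 48.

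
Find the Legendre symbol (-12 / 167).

-1

First reduce: -12 ≡ 155 (mod 167).
Reciprocity: 155 ≡ 3 and 167 ≡ 3 (mod 4), so (155/167) = −(167/155).
Reduce top mod 155: now compute (12/155).
Pull out 2^2: since 155 ≡ 3 (mod 8), (2/155) = -1, so (2/155)^2 = +1.
Reciprocity: 3 ≡ 3 and 155 ≡ 3 (mod 4), so (3/155) = −(155/3).
Reduce top mod 3: now compute (2/3).
Pull out 2: since 3 ≡ 3 (mod 8), (2/3) = -1.
Reached (1/3) = 1. Collecting the sign flips along the way, the symbol is -1.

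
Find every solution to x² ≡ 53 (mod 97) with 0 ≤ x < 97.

97 ≡ 1 (mod 4), so we find a root by search.
Trying successive values, 21² = 441 ≡ 53 (mod 97). The other root is 97 − 21 = 76.

21, 76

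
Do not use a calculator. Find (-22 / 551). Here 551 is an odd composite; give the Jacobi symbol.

1

First reduce: -22 ≡ 529 (mod 551).
Reciprocity: 529 ≡ 1 and 551 ≡ 3 (mod 4), so (529/551) = +(551/529).
Reduce top mod 529: now compute (22/529).
Pull out 2: since 529 ≡ 1 (mod 8), (2/529) = +1.
Reciprocity: 11 ≡ 3 and 529 ≡ 1 (mod 4), so (11/529) = +(529/11).
Reduce top mod 11: now compute (1/11).
Reached (1/11) = 1. Collecting the sign flips along the way, the symbol is +1.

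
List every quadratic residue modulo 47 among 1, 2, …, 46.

1 2 3 4 6 7 8 9 12 14 16 17 18 21 24 25 27 28 32 34 36 37 42

Square k = 1,…,23 (k and 47−k give the same square):
1²=1, 2²=4, 3²=9, 4²=16, 5²=25, 6²=36, 7²≡2, 8²≡17, 9²≡34, 10²≡6, 11²≡27, 12²≡3, 13²≡28, 14²≡8, 15²≡37, 16²≡21, 17²≡7, 18²≡42, 19²≡32, 20²≡24, 21²≡18, 22²≡14, 23²≡12 (mod 47).
So the quadratic residues mod 47 are {1, 2, 3, 4, 6, 7, 8, 9, 12, 14, 16, 17, 18, 21, 24, 25, 27, 28, 32, 34, 36, 37, 42}.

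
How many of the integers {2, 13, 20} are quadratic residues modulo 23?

(2/23) = +1 → QR.
(13/23) = +1 → QR.
(20/23) = -1 → non-residue.
Total quadratic residues among the 3: 2.

2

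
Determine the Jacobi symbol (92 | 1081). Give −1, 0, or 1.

Pull out 2^2: since 1081 ≡ 1 (mod 8), (2/1081) = +1, so (2/1081)^2 = +1.
Reciprocity: 23 ≡ 3 and 1081 ≡ 1 (mod 4), so (23/1081) = +(1081/23).
Reduce top mod 23: now compute (0/23).
Top reduces to 0: gcd > 1, so the symbol is 0.

0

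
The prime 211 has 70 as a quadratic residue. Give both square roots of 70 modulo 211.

Since 211 ≡ 3 (mod 4), a square root of 70 is 70^((211+1)/4) = 70^53 mod 211.
Repeated squaring: 70^2≡47, 70^4≡99, 70^8≡95, 70^16≡163, 70^32≡194 (mod 211).
70^53 = 70^(32+16+4+1) ≡ 80 (mod 211).
Check: 80² = 6400 ≡ 70 (mod 211). The two roots are 80 and 131.

80, 131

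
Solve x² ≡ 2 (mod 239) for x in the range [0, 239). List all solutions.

99, 140

Since 239 ≡ 3 (mod 4), a square root of 2 is 2^((239+1)/4) = 2^60 mod 239.
Repeated squaring: 2^2≡4, 2^4≡16, 2^8≡17, 2^16≡50, 2^32≡110 (mod 239).
2^60 = 2^(32+16+8+4) ≡ 99 (mod 239).
Check: 99² = 9801 ≡ 2 (mod 239). The two roots are 99 and 140.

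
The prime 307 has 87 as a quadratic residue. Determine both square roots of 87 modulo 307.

98, 209

Since 307 ≡ 3 (mod 4), a square root of 87 is 87^((307+1)/4) = 87^77 mod 307.
Repeated squaring: 87^2≡201, 87^4≡184, 87^8≡86, 87^16≡28, 87^32≡170, 87^64≡42 (mod 307).
87^77 = 87^(64+8+4+1) ≡ 209 (mod 307).
Check: 209² = 43681 ≡ 87 (mod 307). The two roots are 98 and 209.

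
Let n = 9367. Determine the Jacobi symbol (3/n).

-1

Reciprocity: 3 ≡ 3 and 9367 ≡ 3 (mod 4), so (3/9367) = −(9367/3).
Reduce top mod 3: now compute (1/3).
Reached (1/3) = 1. Collecting the sign flips along the way, the symbol is -1.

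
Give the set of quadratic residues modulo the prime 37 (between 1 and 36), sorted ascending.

Square k = 1,…,18 (k and 37−k give the same square):
1²=1, 2²=4, 3²=9, 4²=16, 5²=25, 6²=36, 7²≡12, 8²≡27, 9²≡7, 10²≡26, 11²≡10, 12²≡33, 13²≡21, 14²≡11, 15²≡3, 16²≡34, 17²≡30, 18²≡28 (mod 37).
So the quadratic residues mod 37 are {1, 3, 4, 7, 9, 10, 11, 12, 16, 21, 25, 26, 27, 28, 30, 33, 34, 36}.

1,3,4,7,9,10,11,12,16,21,25,26,27,28,30,33,34,36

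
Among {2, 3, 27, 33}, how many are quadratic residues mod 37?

(2/37) = -1 → non-residue.
(3/37) = +1 → QR.
(27/37) = +1 → QR.
(33/37) = +1 → QR.
Total quadratic residues among the 4: 3.

3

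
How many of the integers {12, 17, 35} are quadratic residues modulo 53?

(12/53) = -1 → non-residue.
(17/53) = +1 → QR.
(35/53) = -1 → non-residue.
Total quadratic residues among the 3: 1.

1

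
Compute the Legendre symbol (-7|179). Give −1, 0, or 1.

1

First reduce: -7 ≡ 172 (mod 179).
Pull out 2^2: since 179 ≡ 3 (mod 8), (2/179) = -1, so (2/179)^2 = +1.
Reciprocity: 43 ≡ 3 and 179 ≡ 3 (mod 4), so (43/179) = −(179/43).
Reduce top mod 43: now compute (7/43).
Reciprocity: 7 ≡ 3 and 43 ≡ 3 (mod 4), so (7/43) = −(43/7).
Reduce top mod 7: now compute (1/7).
Reached (1/7) = 1. Collecting the sign flips along the way, the symbol is +1.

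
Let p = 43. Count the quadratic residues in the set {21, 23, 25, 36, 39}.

4

(21/43) = +1 → QR.
(23/43) = +1 → QR.
(25/43) = +1 → QR.
(36/43) = +1 → QR.
(39/43) = -1 → non-residue.
Total quadratic residues among the 5: 4.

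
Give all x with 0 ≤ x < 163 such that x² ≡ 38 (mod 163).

Since 163 ≡ 3 (mod 4), a square root of 38 is 38^((163+1)/4) = 38^41 mod 163.
Repeated squaring: 38^2≡140, 38^4≡40, 38^8≡133, 38^16≡85, 38^32≡53 (mod 163).
38^41 = 38^(32+8+1) ≡ 53 (mod 163).
Check: 53² = 2809 ≡ 38 (mod 163). The two roots are 53 and 110.

53, 110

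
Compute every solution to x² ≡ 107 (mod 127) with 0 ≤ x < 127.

Since 127 ≡ 3 (mod 4), a square root of 107 is 107^((127+1)/4) = 107^32 mod 127.
Repeated squaring: 107^2≡19, 107^4≡107, 107^8≡19, 107^16≡107, 107^32≡19 (mod 127).
107^32 = 107^(32) ≡ 19 (mod 127).
Check: 19² = 361 ≡ 107 (mod 127). The two roots are 19 and 108.

19, 108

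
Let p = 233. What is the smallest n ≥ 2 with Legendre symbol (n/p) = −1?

3

(2/233) = +1, so 2 is a residue.
(3/233) = −1, so 3 is the smallest positive non-residue mod 233.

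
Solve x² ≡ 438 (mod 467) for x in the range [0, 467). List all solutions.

192, 275

Since 467 ≡ 3 (mod 4), a square root of 438 is 438^((467+1)/4) = 438^117 mod 467.
Repeated squaring: 438^2≡374, 438^4≡243, 438^8≡207, 438^16≡352, 438^32≡149, 438^64≡252 (mod 467).
438^117 = 438^(64+32+16+4+1) ≡ 192 (mod 467).
Check: 192² = 36864 ≡ 438 (mod 467). The two roots are 192 and 275.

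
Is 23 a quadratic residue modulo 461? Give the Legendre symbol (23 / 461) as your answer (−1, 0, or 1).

Reciprocity: 23 ≡ 3 and 461 ≡ 1 (mod 4), so (23/461) = +(461/23).
Reduce top mod 23: now compute (1/23).
Reached (1/23) = 1. Collecting the sign flips along the way, the symbol is +1.

1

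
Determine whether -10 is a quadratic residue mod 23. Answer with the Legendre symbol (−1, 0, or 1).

Euler's criterion: (-10/23) ≡ 13^11 (mod 23).
13^2 ≡ 8 (mod 23)
13^4 ≡ 18 (mod 23)
13^8 ≡ 2 (mod 23)
13^11 = 13^(8+2+1) ≡ 1 (mod 23).
Result is 1, so (-10/23) = 1.

1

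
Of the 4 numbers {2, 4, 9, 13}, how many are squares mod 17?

(2/17) = +1 → QR.
(4/17) = +1 → QR.
(9/17) = +1 → QR.
(13/17) = +1 → QR.
Total quadratic residues among the 4: 4.

4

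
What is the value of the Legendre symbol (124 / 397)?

Pull out 2^2: since 397 ≡ 5 (mod 8), (2/397) = -1, so (2/397)^2 = +1.
Reciprocity: 31 ≡ 3 and 397 ≡ 1 (mod 4), so (31/397) = +(397/31).
Reduce top mod 31: now compute (25/31).
Reciprocity: 25 ≡ 1 and 31 ≡ 3 (mod 4), so (25/31) = +(31/25).
Reduce top mod 25: now compute (6/25).
Pull out 2: since 25 ≡ 1 (mod 8), (2/25) = +1.
Reciprocity: 3 ≡ 3 and 25 ≡ 1 (mod 4), so (3/25) = +(25/3).
Reduce top mod 3: now compute (1/3).
Reached (1/3) = 1. Collecting the sign flips along the way, the symbol is +1.

1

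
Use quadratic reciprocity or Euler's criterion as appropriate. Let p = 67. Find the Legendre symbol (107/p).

First reduce: 107 ≡ 40 (mod 67).
Pull out 2^3: since 67 ≡ 3 (mod 8), (2/67) = -1, so (2/67)^3 = -1.
Reciprocity: 5 ≡ 1 and 67 ≡ 3 (mod 4), so (5/67) = +(67/5).
Reduce top mod 5: now compute (2/5).
Pull out 2: since 5 ≡ 5 (mod 8), (2/5) = -1.
Reached (1/5) = 1. Collecting the sign flips along the way, the symbol is +1.

1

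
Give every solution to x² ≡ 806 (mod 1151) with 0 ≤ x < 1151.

Since 1151 ≡ 3 (mod 4), a square root of 806 is 806^((1151+1)/4) = 806^288 mod 1151.
Repeated squaring: 806^2≡472, 806^4≡641, 806^8≡1125, 806^16≡676, 806^32≡29, 806^64≡841, 806^128≡567, 806^256≡360 (mod 1151).
806^288 = 806^(256+32) ≡ 81 (mod 1151).
Check: 81² = 6561 ≡ 806 (mod 1151). The two roots are 81 and 1070.

81, 1070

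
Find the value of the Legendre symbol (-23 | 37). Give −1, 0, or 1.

-1

Euler's criterion: (-23/37) ≡ 14^18 (mod 37).
14^2 ≡ 11 (mod 37)
14^4 ≡ 10 (mod 37)
14^8 ≡ 26 (mod 37)
14^16 ≡ 10 (mod 37)
14^18 = 14^(16+2) ≡ 36 (mod 37).
Result is 36 ≡ −1, so (-23/37) = −1.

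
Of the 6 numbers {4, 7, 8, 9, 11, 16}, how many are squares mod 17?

(4/17) = +1 → QR.
(7/17) = -1 → non-residue.
(8/17) = +1 → QR.
(9/17) = +1 → QR.
(11/17) = -1 → non-residue.
(16/17) = +1 → QR.
Total quadratic residues among the 6: 4.

4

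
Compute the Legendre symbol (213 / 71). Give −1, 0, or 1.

First reduce: 213 ≡ 0 (mod 71).
Top reduces to 0: gcd > 1, so the symbol is 0.

0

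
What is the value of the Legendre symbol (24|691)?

Pull out 2^3: since 691 ≡ 3 (mod 8), (2/691) = -1, so (2/691)^3 = -1.
Reciprocity: 3 ≡ 3 and 691 ≡ 3 (mod 4), so (3/691) = −(691/3).
Reduce top mod 3: now compute (1/3).
Reached (1/3) = 1. Collecting the sign flips along the way, the symbol is +1.

1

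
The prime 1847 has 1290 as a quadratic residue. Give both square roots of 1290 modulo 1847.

711, 1136

Since 1847 ≡ 3 (mod 4), a square root of 1290 is 1290^((1847+1)/4) = 1290^462 mod 1847.
Repeated squaring: 1290^2≡1800, 1290^4≡362, 1290^8≡1754, 1290^16≡1261, 1290^32≡1701, 1290^64≡999, 1290^128≡621, 1290^256≡1465 (mod 1847).
1290^462 = 1290^(256+128+64+8+4+2) ≡ 711 (mod 1847).
Check: 711² = 505521 ≡ 1290 (mod 1847). The two roots are 711 and 1136.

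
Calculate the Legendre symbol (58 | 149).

Euler's criterion: (58/149) ≡ 58^74 (mod 149).
58^2 ≡ 86 (mod 149)
58^4 ≡ 95 (mod 149)
58^8 ≡ 85 (mod 149)
58^16 ≡ 73 (mod 149)
58^32 ≡ 114 (mod 149)
58^64 ≡ 33 (mod 149)
58^74 = 58^(64+8+2) ≡ 148 (mod 149).
Result is 148 ≡ −1, so (58/149) = −1.

-1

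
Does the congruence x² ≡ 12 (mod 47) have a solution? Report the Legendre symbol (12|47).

Euler's criterion: (12/47) ≡ 12^23 (mod 47).
12^2 ≡ 3 (mod 47)
12^4 ≡ 9 (mod 47)
12^8 ≡ 34 (mod 47)
12^16 ≡ 28 (mod 47)
12^23 = 12^(16+4+2+1) ≡ 1 (mod 47).
Result is 1, so (12/47) = 1.

1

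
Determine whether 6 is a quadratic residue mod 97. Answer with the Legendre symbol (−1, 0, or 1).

1

Euler's criterion: (6/97) ≡ 6^48 (mod 97).
6^2 ≡ 36 (mod 97)
6^4 ≡ 35 (mod 97)
6^8 ≡ 61 (mod 97)
6^16 ≡ 35 (mod 97)
6^32 ≡ 61 (mod 97)
6^48 = 6^(32+16) ≡ 1 (mod 97).
Result is 1, so (6/97) = 1.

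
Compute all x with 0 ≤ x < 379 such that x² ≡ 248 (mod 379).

42, 337

Since 379 ≡ 3 (mod 4), a square root of 248 is 248^((379+1)/4) = 248^95 mod 379.
Repeated squaring: 248^2≡106, 248^4≡245, 248^8≡143, 248^16≡362, 248^32≡289, 248^64≡141 (mod 379).
248^95 = 248^(64+16+8+4+2+1) ≡ 337 (mod 379).
Check: 337² = 113569 ≡ 248 (mod 379). The two roots are 42 and 337.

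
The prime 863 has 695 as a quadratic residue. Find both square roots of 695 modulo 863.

Since 863 ≡ 3 (mod 4), a square root of 695 is 695^((863+1)/4) = 695^216 mod 863.
Repeated squaring: 695^2≡608, 695^4≡300, 695^8≡248, 695^16≡231, 695^32≡718, 695^64≡313, 695^128≡450 (mod 863).
695^216 = 695^(128+64+16+8) ≡ 183 (mod 863).
Check: 183² = 33489 ≡ 695 (mod 863). The two roots are 183 and 680.

183, 680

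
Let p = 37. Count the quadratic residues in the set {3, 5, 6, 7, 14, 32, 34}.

3

(3/37) = +1 → QR.
(5/37) = -1 → non-residue.
(6/37) = -1 → non-residue.
(7/37) = +1 → QR.
(14/37) = -1 → non-residue.
(32/37) = -1 → non-residue.
(34/37) = +1 → QR.
Total quadratic residues among the 7: 3.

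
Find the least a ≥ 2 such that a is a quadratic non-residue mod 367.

3

(2/367) = +1, so 2 is a residue.
(3/367) = −1, so 3 is the smallest positive non-residue mod 367.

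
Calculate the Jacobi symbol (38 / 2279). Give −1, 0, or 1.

1

Pull out 2: since 2279 ≡ 7 (mod 8), (2/2279) = +1.
Reciprocity: 19 ≡ 3 and 2279 ≡ 3 (mod 4), so (19/2279) = −(2279/19).
Reduce top mod 19: now compute (18/19).
Pull out 2: since 19 ≡ 3 (mod 8), (2/19) = -1.
Reciprocity: 9 ≡ 1 and 19 ≡ 3 (mod 4), so (9/19) = +(19/9).
Reduce top mod 9: now compute (1/9).
Reached (1/9) = 1. Collecting the sign flips along the way, the symbol is +1.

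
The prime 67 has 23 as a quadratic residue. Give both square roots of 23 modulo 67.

Since 67 ≡ 3 (mod 4), a square root of 23 is 23^((67+1)/4) = 23^17 mod 67.
Repeated squaring: 23^2≡60, 23^4≡49, 23^8≡56, 23^16≡54 (mod 67).
23^17 = 23^(16+1) ≡ 36 (mod 67).
Check: 36² = 1296 ≡ 23 (mod 67). The two roots are 31 and 36.

31, 36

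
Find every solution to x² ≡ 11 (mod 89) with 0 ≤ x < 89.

89 ≡ 1 (mod 4), so we find a root by search.
Trying successive values, 10² = 100 ≡ 11 (mod 89). The other root is 89 − 10 = 79.

10, 79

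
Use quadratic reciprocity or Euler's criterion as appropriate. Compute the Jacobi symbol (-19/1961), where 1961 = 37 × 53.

First reduce: -19 ≡ 1942 (mod 1961).
Pull out 2: since 1961 ≡ 1 (mod 8), (2/1961) = +1.
Reciprocity: 971 ≡ 3 and 1961 ≡ 1 (mod 4), so (971/1961) = +(1961/971).
Reduce top mod 971: now compute (19/971).
Reciprocity: 19 ≡ 3 and 971 ≡ 3 (mod 4), so (19/971) = −(971/19).
Reduce top mod 19: now compute (2/19).
Pull out 2: since 19 ≡ 3 (mod 8), (2/19) = -1.
Reached (1/19) = 1. Collecting the sign flips along the way, the symbol is +1.

1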